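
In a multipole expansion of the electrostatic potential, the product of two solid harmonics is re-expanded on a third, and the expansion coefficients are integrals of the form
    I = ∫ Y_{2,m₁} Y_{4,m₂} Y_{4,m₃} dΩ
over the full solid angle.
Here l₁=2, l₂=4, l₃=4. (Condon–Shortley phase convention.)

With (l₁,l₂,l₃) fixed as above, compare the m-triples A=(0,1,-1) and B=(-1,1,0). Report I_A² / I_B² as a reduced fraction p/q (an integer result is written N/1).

289/30

Shared (l₁,l₂,l₃)=(2,4,4): N and (l;000)² cancel in I_A²/I_B².
A: Δ = 2!·2!·6!/11! = 1/13860; Racah Σ t=0..2: t=0:+1/480 t=1:−1/48 t=2:+1/144 = -17/1440; ⇒ 3j(2 4 4; 0 1 -1)² = 289/13860, sgn +1
B: Δ = 2!·2!·6!/11! = 1/13860; Racah Σ t=1..2: t=1:−1/96 t=2:+1/72 = 1/288; ⇒ 3j(2 4 4; -1 1 0)² = 1/462, sgn +1
I_A²/I_B² = (289/13860)/(1/462) = 289/30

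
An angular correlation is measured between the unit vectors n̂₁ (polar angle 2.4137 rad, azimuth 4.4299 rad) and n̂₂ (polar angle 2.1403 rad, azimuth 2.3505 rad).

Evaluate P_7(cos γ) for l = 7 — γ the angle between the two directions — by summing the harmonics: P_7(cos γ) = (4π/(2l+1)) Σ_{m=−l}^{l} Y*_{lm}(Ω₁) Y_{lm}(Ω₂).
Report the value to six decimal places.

-0.242370

Expand P_7 via completeness: Σ_{m} conj(Y_{7,m}) at Ω₁ times Y_{7,m} at Ω₂ —
  [-7]  conj(Y_{7,-7})(Ω₁) = 0.02650 - 0.01141j ; Y_{7,-7}(Ω₂) = -0.11039 + 0.10192j ; Δ = -0.00176 + 0.00396j
  [-6]  conj(Y_{7,-6})(Ω₁) = -0.01500 - 0.12019j ; Y_{7,-6}(Ω₂) = -0.01230 + 0.35973j ; Δ = 0.04342 - 0.00392j
  [-5]  conj(Y_{7,-5})(Ω₁) = -0.29498 - 0.04710j ; Y_{7,-5}(Ω₂) = 0.29672 + 0.31412j ; Δ = -0.07273 - 0.10663j
  [-4]  conj(Y_{7,-4})(Ω₁) = -0.19447 + 0.41217j ; Y_{7,-4}(Ω₂) = 0.15518 + 0.00354j ; Δ = -0.03163 + 0.06327j
  [-3]  conj(Y_{7,-3})(Ω₁) = 0.25982 + 0.22941j ; Y_{7,-3}(Ω₂) = -0.19487 + 0.18832j ; Δ = -0.09383 + 0.00422j
  [-2]  conj(Y_{7,-2})(Ω₁) = -0.08234 + 0.05220j ; Y_{7,-2}(Ω₂) = -0.00334 + 0.29281j ; Δ = -0.01501 - 0.02429j
  [-1]  conj(Y_{7,-1})(Ω₁) = 0.10957 + 0.37749j ; Y_{7,-1}(Ω₂) = -0.11158 - 0.11286j ; Δ = 0.03038 - 0.05449j
  [+0]  conj(Y_{7,0})(Ω₁) = 0.02215 + 0.00000j ; Y_{7,0}(Ω₂) = -0.31471 + 0.00000j ; Δ = -0.00697 + 0.00000j
  [+1]  conj(Y_{7,1})(Ω₁) = -0.10957 + 0.37749j ; Y_{7,1}(Ω₂) = 0.11158 - 0.11286j ; Δ = 0.03038 + 0.05449j
  [+2]  conj(Y_{7,2})(Ω₁) = -0.08234 - 0.05220j ; Y_{7,2}(Ω₂) = -0.00334 - 0.29281j ; Δ = -0.01501 + 0.02429j
  [+3]  conj(Y_{7,3})(Ω₁) = -0.25982 + 0.22941j ; Y_{7,3}(Ω₂) = 0.19487 + 0.18832j ; Δ = -0.09383 - 0.00422j
  [+4]  conj(Y_{7,4})(Ω₁) = -0.19447 - 0.41217j ; Y_{7,4}(Ω₂) = 0.15518 - 0.00354j ; Δ = -0.03163 - 0.06327j
  [+5]  conj(Y_{7,5})(Ω₁) = 0.29498 - 0.04710j ; Y_{7,5}(Ω₂) = -0.29672 + 0.31412j ; Δ = -0.07273 + 0.10663j
  [+6]  conj(Y_{7,6})(Ω₁) = -0.01500 + 0.12019j ; Y_{7,6}(Ω₂) = -0.01230 - 0.35973j ; Δ = 0.04342 + 0.00392j
  [+7]  conj(Y_{7,7})(Ω₁) = -0.02650 - 0.01141j ; Y_{7,7}(Ω₂) = 0.11039 + 0.10192j ; Δ = -0.00176 - 0.00396j
Σ over m = -0.28931 + 0.00000j; ×(4π/15) → -0.24237 + 0.00000j. Real part: -0.242370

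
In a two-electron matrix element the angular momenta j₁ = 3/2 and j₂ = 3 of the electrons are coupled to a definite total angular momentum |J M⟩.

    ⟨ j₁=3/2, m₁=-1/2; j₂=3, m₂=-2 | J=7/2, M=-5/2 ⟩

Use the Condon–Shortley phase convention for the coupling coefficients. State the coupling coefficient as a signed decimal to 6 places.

+√(1/7) ≈ +0.377964

√[8·1!2!5!/9! · 1!2!1!5!1!6!] = √(6400/7)
  +(−1)^0/∏(0,1,2,1,0,4)! = 1/48  (running 1/48)
  +(−1)^1/∏(1,0,1,0,1,5)! = -1/120  (running 1/80)
⟨..|..⟩ = √(6400/7)·(1/80) = +0.377964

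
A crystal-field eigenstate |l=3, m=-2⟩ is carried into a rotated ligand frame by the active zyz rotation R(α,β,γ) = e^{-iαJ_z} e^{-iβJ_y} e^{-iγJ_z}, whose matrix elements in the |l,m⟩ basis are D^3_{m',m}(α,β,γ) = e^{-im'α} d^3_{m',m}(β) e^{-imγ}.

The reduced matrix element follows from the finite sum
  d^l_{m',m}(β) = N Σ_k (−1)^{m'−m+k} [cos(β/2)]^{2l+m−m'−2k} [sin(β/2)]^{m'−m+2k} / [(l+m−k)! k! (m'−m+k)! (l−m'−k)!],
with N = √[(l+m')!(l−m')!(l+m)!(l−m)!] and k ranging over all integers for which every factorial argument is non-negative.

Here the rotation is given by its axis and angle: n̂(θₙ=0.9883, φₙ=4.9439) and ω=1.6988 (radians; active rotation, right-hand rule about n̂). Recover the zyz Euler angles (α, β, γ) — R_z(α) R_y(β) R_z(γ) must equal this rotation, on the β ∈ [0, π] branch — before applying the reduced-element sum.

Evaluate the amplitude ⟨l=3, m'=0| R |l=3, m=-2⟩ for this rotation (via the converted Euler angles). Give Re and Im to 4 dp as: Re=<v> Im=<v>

Axis–angle → zyz. n̂ = (sinθₙcosφₙ, sinθₙsinφₙ, cosθₙ) = (+0.191611, -0.812812, +0.550110), ω = 1.6988.
R = I cosω + sinω [n̂]ₓ + (1−cosω) n̂n̂ᵀ gives
  R = [-0.086253, -0.721235, -0.687300; +0.369985, +0.617346, -0.694258; +0.925025, -0.314172, +0.213598]
β = atan2(√(R₁₃²+R₂₃²), R₃₃) = 1.355540; α = atan2(R₂₃, R₁₃) mod 2π = 3.932027; γ = atan2(R₃₂, −R₃₁) mod 2π = 3.469005
Split into d^3_{0,-2}(β=1.3555) × two z-phases.
With c≡cos(β/2)=0.778973 and s≡sin(β/2)=0.627057, N=[6·6·1·120]^{1/2}=65.726707
Admissible k: 0..1 (factorial args all ≥0)
  k=0: (−1)^2·65.7267/(12)·0.7790^4·0.6271^2 = +0.792985
  k=1: (−1)^3·65.7267/(12)·0.7790^2·0.6271^4 = -0.513848
d^3_{0,-2}(1.3555) = +0.792985 -0.513848 = +0.279137
D = (+1.000000+0.000000i)·(+0.279137)·(+0.793154+0.609021i) = +0.221399+0.170000i

Re=0.2214 Im=0.1700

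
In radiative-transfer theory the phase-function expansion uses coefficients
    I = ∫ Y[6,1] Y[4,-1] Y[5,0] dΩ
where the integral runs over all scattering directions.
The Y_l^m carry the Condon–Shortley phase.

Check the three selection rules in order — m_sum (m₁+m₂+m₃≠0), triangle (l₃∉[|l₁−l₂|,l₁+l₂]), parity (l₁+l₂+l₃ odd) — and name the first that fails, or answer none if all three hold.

azimuthal sum: 1 − 1 + 0 = 0  ✓
2 ≤ 5 ≤ 10 (triangle on l)  ✓
L = 6 + 4 + 5 = 15 (odd)  ✗

parity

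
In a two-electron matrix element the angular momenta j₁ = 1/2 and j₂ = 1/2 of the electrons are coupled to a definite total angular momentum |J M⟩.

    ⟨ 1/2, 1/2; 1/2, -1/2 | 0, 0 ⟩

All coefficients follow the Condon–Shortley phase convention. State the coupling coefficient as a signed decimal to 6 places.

+√(1/2) ≈ +0.707107

√[1·1!0!0!/2! · 1!0!0!1!0!0!] = √(1/2)
  +(−1)^0/∏(0,1,0,0,0,0)! = 1  (running 1)
⟨..|..⟩ = √(1/2)·(1) = +0.707107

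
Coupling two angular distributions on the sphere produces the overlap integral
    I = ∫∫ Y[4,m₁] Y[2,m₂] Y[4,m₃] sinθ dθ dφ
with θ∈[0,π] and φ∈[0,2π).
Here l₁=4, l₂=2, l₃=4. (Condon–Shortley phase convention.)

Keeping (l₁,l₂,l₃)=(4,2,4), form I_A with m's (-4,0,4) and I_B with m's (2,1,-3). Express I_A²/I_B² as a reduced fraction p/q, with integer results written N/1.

112/75

Shared (l₁,l₂,l₃)=(4,2,4): N and (l;000)² cancel in I_A²/I_B².
A: Δ = 2!·6!·2!/11! = 1/13860; Racah Σ t=2..2: t=2:+1/2880 = 1/2880; ⇒ 3j(4 2 4; -4 0 4)² = 28/495, sgn +1
B: Δ = 2!·6!·2!/11! = 1/13860; Racah Σ t=1..2: t=1:−1/240 t=2:+1/1440 = -1/288; ⇒ 3j(4 2 4; 2 1 -3)² = 5/132, sgn +1
I_A²/I_B² = (28/495)/(5/132) = 112/75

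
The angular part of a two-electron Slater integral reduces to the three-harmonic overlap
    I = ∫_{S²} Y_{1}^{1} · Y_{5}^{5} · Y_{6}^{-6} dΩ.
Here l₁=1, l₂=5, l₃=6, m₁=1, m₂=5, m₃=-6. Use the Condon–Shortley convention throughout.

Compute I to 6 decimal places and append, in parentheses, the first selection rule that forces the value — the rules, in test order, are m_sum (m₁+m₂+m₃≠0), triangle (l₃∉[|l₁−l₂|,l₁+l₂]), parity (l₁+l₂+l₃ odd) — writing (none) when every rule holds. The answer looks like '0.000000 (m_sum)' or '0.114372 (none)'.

0.331940 (none)

m-sum 0 ✓  L=12 even ✓  4≤6≤6 ✓
Π(2lᵢ+1) = 3×11×13 = 429
triangle coeff Δ(1,5,6) = 1/858
Σ_t [0,0]: t=0:+1/14400 = 1/14400
(3j)²=6/143 [(1 5 6; 0 0 0)], sign=+1
Σ_t [0,0]: t=0:+1/7257600 = 1/7257600
(3j)²=1/13 [(1 5 6; 1 5 -6)], sign=+1
⇒ 4πI² = 18/13
I = (+1)√(18/13/(4π)) = 0.33194004
No selection rule forces the value: the integral is nonzero (none).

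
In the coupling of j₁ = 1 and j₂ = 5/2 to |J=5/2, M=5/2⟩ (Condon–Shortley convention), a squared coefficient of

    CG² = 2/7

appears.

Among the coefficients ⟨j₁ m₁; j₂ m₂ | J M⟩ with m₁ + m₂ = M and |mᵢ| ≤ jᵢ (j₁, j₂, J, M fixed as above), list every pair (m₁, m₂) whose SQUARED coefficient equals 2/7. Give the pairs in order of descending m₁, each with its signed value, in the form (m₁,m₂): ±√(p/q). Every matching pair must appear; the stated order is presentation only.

(1,3/2): +√(2/7)

Admissible pairs with m₁+m₂ = M = 5/2: (0,5/2), (1,3/2)
  (m₁,m₂)=(1,3/2): CG² = 2/7, CG = +√(2/7)   ← matches the target
  (m₁,m₂)=(0,5/2): CG² = 5/7, CG = −√(5/7)
Pairs with CG² = 2/7: (1,3/2): +√(2/7)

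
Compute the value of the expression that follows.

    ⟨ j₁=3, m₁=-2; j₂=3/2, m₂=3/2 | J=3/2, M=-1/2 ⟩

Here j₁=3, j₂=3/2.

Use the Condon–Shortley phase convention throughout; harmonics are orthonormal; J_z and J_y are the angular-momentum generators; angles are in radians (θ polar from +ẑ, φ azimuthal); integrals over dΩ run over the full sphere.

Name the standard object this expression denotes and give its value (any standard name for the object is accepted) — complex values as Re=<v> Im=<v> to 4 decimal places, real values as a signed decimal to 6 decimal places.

Clebsch–Gordan coefficient, −√(2/7) ≈ -0.534522

This is a Clebsch–Gordan (vector-coupling) coefficient.
j₁+j₂−J=3  J+j₁−j₂=3  J−j₁+j₂=0  j₁+j₂+J+1=7
(j₁±m₁, j₂±m₂, J±M) = (1,5,3,0,1,2)
P² = 288/7
sum k=3..3:
  [3] −1/12 = -1/12
S = -1/12
C² = P²·S² = 2/7 ; C = -0.534522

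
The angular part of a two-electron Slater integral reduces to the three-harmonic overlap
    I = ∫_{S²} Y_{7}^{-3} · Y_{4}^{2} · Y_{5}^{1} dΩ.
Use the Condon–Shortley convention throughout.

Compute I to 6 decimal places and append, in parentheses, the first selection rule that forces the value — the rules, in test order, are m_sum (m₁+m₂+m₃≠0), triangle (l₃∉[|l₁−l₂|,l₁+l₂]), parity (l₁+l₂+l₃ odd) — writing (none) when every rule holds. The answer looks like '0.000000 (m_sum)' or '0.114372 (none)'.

-0.072504 (none)

m-sum 0 ✓  L=16 even ✓  3≤5≤11 ✓
Π(2lᵢ+1) = 15×9×11 = 1485
triangle coeff Δ(7,4,5) = 1/6126120
Σ_t [2,4]: t=2:+1/69120 t=3:−1/20736 t=4:+1/69120 = -1/51840
(3j)²=280/21879 [(7 4 5; 0 0 0)], sign=+1
Σ_t [4,6]: t=4:+1/138240 t=5:−1/86400 t=6:+1/829440 = -13/4147200
(3j)²=13/3740 [(7 4 5; -3 2 1)], sign=-1
⇒ 4πI² = 210/3179
I = (-1)√(210/3179/(4π)) = -0.07250358
No selection rule forces the value: the integral is nonzero (none).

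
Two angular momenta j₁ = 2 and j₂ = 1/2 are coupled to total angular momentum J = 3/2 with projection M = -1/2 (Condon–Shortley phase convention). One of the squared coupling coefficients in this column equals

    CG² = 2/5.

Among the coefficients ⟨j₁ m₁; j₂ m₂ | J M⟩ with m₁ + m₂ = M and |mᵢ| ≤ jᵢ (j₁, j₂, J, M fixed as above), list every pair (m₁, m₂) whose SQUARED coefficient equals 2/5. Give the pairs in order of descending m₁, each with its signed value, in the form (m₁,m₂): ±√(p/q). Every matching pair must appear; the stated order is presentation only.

Admissible pairs with m₁+m₂ = M = -1/2: (-1,1/2), (0,-1/2)
  (m₁,m₂)=(0,-1/2): CG² = 2/5, CG = +√(2/5)   ← matches the target
  (m₁,m₂)=(-1,1/2): CG² = 3/5, CG = −√(3/5)
Pairs with CG² = 2/5: (0,-1/2): +√(2/5)

(0,-1/2): +√(2/5)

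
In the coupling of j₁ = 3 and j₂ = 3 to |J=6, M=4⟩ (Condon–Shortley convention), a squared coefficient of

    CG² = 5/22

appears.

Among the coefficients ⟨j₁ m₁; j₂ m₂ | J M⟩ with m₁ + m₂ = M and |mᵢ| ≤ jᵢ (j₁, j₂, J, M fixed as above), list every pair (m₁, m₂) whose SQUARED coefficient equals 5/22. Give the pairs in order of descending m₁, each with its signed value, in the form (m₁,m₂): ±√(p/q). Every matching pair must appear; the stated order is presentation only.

Admissible pairs with m₁+m₂ = M = 4: (1,3), (2,2), (3,1)
  (m₁,m₂)=(3,1): CG² = 5/22, CG = +√(5/22)   ← matches the target
  (m₁,m₂)=(2,2): CG² = 6/11, CG = +√(6/11)
  (m₁,m₂)=(1,3): CG² = 5/22, CG = +√(5/22)   ← matches the target
Pairs with CG² = 5/22: (3,1): +√(5/22); (1,3): +√(5/22)

(3,1): +√(5/22); (1,3): +√(5/22)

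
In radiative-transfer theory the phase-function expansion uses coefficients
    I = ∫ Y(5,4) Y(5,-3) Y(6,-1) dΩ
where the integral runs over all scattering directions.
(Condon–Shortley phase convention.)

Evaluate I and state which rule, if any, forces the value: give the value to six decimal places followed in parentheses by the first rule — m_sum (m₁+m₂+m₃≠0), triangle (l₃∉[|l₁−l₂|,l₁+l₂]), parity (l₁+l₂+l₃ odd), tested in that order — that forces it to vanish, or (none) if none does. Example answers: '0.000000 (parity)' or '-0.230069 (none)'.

Rules hold: Σm=0, L=16 even, 0≤6≤10.
N = 11·11·13 = 1573
Δ = 4!·6!·6!/17! = 1/28588560
Racah Σ t=0..4: t=0:+1/345600 t=1:−1/13824 t=2:+1/5184 t=3:−1/13824 t=4:+1/345600 = 7/129600
⇒ 3j(5 5 6; 0 0 0)² = 80/7293, sgn +1
Racah Σ t=0..1: t=0:+1/138240 t=1:−1/518400 = 11/2073600
⇒ 3j(5 5 6; 4 -3 -1)² = 77/4420, sgn -1
4πI² = N·(3j₀)²·(3jₘ)² = 3388/11271
I = -1·√(0.300594/4π) = -0.15466268
No selection rule forces the value: the integral is nonzero (none).

-0.154663 (none)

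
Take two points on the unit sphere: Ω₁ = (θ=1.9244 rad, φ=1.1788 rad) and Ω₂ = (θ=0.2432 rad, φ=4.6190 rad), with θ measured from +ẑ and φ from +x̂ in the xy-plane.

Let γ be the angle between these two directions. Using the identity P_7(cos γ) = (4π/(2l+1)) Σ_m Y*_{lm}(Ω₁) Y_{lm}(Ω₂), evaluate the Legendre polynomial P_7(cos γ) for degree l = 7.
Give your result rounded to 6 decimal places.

-0.302809

Term-by-term m-sum for l=7 (normalisation 4π/15 = 0.837758):
  m=-7: (-0.12383 + 0.29483j) × (0.00001 - 0.00002j) = 0.00000 + 0.00001j  (running Σ = 0.00000 + 0.00001j)
  m=-6: (-0.31097 - 0.31361j) × (-0.00030 - 0.00019j) = 0.00003 + 0.00015j  (running Σ = 0.00004 + 0.00016j)
  m=-5: (0.13786 - 0.05654j) × (-0.00150 + 0.00298j) = -0.00004 + 0.00050j  (running Σ = -0.00000 + 0.00066j)
  m=-4: (0.00080 - 0.28367j) × (0.02062 + 0.00808j) = 0.00231 - 0.00584j  (running Σ = 0.00231 - 0.00519j)
  m=-3: (0.24097 + 0.10041j) × (0.02893 - 0.10055j) = 0.01707 - 0.02132j  (running Σ = 0.01938 - 0.02651j)
  m=-2: (0.13053 - 0.13016j) × (-0.33118 - 0.06259j) = -0.05138 + 0.03494j  (running Σ = -0.03200 + 0.00843j)
  m=-1: (0.11012 + 0.26637j) × (-0.05957 + 0.63598j) = -0.17597 + 0.05417j  (running Σ = -0.20797 + 0.06259j)
  m=0: (0.15258 + 0.00000j) × (0.35710 + 0.00000j) = 0.05449 + 0.00000j  (running Σ = -0.15348 + 0.06259j)
  m=1: (-0.11012 + 0.26637j) × (0.05957 + 0.63598j) = -0.17597 - 0.05417j  (running Σ = -0.32945 + 0.00843j)
  m=2: (0.13053 + 0.13016j) × (-0.33118 + 0.06259j) = -0.05138 - 0.03494j  (running Σ = -0.38083 - 0.02651j)
  m=3: (-0.24097 + 0.10041j) × (-0.02893 - 0.10055j) = 0.01707 + 0.02132j  (running Σ = -0.36376 - 0.00519j)
  m=4: (0.00080 + 0.28367j) × (0.02062 - 0.00808j) = 0.00231 + 0.00584j  (running Σ = -0.36145 + 0.00066j)
  m=5: (-0.13786 - 0.05654j) × (0.00150 + 0.00298j) = -0.00004 - 0.00050j  (running Σ = -0.36149 + 0.00016j)
  m=6: (-0.31097 + 0.31361j) × (-0.00030 + 0.00019j) = 0.00003 - 0.00015j  (running Σ = -0.36146 + 0.00001j)
  m=7: (0.12383 + 0.29483j) × (-0.00001 - 0.00002j) = 0.00000 - 0.00001j  (running Σ = -0.36145 - 0.00000j)
Total Σ_m = -0.36145 - 0.00000j. Multiply by 0.837758: -0.30281 - 0.00000j. P_7(cos γ) = -0.302809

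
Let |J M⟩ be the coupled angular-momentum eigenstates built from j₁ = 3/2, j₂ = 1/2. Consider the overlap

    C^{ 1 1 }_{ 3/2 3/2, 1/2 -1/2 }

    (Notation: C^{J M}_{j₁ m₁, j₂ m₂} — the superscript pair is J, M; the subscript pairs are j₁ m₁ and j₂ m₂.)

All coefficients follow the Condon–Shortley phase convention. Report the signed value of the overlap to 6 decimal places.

√[3·1!2!0!/4! · 3!0!0!1!2!0!] = √(3)
  +(−1)^0/∏(0,1,0,0,2,0)! = 1/2  (running 1/2)
⟨..|..⟩ = √(3)·(1/2) = +0.866025

+√(3/4) = +0.866025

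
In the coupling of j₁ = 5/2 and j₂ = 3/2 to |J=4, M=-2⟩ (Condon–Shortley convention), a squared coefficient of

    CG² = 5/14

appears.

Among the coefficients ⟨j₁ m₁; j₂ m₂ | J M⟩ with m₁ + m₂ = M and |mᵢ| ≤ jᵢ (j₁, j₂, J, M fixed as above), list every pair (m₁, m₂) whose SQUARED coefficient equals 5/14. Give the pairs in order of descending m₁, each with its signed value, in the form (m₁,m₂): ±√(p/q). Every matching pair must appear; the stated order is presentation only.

Admissible pairs with m₁+m₂ = M = -2: (-5/2,1/2), (-3/2,-1/2), (-1/2,-3/2)
  (m₁,m₂)=(-1/2,-3/2): CG² = 5/14, CG = +√(5/14)   ← matches the target
  (m₁,m₂)=(-3/2,-1/2): CG² = 15/28, CG = +√(15/28)
  (m₁,m₂)=(-5/2,1/2): CG² = 3/28, CG = +√(3/28)
Pairs with CG² = 5/14: (-1/2,-3/2): +√(5/14)

(-1/2,-3/2): +√(5/14)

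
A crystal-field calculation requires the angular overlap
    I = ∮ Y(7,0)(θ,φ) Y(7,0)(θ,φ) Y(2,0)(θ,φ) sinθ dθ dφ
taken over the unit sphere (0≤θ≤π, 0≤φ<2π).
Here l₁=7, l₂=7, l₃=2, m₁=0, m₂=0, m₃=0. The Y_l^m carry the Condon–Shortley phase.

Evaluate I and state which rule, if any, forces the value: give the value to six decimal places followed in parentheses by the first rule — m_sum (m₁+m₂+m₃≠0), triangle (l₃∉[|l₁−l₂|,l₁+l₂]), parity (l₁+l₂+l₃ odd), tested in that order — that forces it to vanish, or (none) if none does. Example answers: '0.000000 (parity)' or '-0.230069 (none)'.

0.159836 (none)

Rules hold: Σm=0, L=16 even, 0≤2≤14.
N = 15·15·5 = 1125
Δ = 12!·2!·2!/17! = 1/185640
Racah Σ t=5..7: t=5:−1/2419200 t=6:+1/518400 t=7:−1/2419200 = 1/907200
⇒ 3j(7 7 2; 0 0 0)² = 56/3315, sgn +1
(m-triple is (0,0,0) — same symbol as above.)
4πI² = N·(3j₀)²·(3jₘ)² = 15680/48841
I = +1·√(0.321042/4π) = 0.15983645
No selection rule forces the value: the integral is nonzero (none).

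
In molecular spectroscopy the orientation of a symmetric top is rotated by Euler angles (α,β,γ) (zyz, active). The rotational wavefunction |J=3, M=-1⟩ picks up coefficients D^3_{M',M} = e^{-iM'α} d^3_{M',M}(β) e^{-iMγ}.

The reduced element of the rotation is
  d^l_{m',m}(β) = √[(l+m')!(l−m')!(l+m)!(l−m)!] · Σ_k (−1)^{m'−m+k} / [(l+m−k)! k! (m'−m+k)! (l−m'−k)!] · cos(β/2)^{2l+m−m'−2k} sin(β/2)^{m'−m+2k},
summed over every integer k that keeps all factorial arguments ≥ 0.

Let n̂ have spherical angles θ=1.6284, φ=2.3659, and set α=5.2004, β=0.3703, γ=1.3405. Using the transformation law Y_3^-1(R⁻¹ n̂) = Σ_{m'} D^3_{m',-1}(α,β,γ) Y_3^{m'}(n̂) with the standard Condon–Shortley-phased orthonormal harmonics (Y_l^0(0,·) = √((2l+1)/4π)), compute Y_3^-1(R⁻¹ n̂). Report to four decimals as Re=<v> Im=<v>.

Need the full column D^3_{m',-1} for m'=−3..3 at α=5.2004, β=0.3703, γ=1.3405.
cos(β/2)=0.982909, sin(β/2)=0.184094
d^3_{-3,-1}: single k=2 term ⇒ +0.122512;  D = -0.040516-0.115618i
d^3_{-2,-1}: k∈[1..2] ⇒ +0.534079 -0.037470 = +0.496608;  D = +0.336951-0.364806i
d^3_{-1,-1}: k∈[0..2] ⇒ +0.901735 -0.253059 +0.006658 = +0.655334;  D = +0.633691+0.167026i
d^3_{0,-1}: k∈[0..2] ⇒ -0.585054 +0.061570 -0.000720 = -0.524204;  D = -0.119658-0.510364i
d^3_{1,-1}: k∈[0..2] ⇒ +0.189794 -0.008877 +0.000039 = +0.180956;  D = -0.136246+0.119089i
d^3_{2,-1}: k∈[0..1] ⇒ -0.037470 +0.000657 = -0.036813;  D = +0.034395+0.013122i
d^3_{3,-1}: single k=0 term ⇒ +0.004298;  D = -0.000530-0.004265i
Y_3^{m'}(θ=1.6284,φ=2.3659) and Σ D·Y over m':
  (-0.0405-0.1156i)·(+0.2849-0.3020i)  (+0.3370-0.3648i)·(-0.0011-0.0586i)  (+0.6337+0.1670i)·(+0.2265+0.2222i)  (-0.1197-0.5104i)·(+0.0641+0.0000i)  (-0.1362+0.1191i)·(-0.2265+0.2222i)  (+0.0344+0.0131i)·(-0.0011+0.0586i)  (-0.0005-0.0043i)·(-0.2849-0.3020i)
Y_3^-1(R⁻¹ n̂) = +0.033002+0.051999i

Re=0.0330 Im=0.0520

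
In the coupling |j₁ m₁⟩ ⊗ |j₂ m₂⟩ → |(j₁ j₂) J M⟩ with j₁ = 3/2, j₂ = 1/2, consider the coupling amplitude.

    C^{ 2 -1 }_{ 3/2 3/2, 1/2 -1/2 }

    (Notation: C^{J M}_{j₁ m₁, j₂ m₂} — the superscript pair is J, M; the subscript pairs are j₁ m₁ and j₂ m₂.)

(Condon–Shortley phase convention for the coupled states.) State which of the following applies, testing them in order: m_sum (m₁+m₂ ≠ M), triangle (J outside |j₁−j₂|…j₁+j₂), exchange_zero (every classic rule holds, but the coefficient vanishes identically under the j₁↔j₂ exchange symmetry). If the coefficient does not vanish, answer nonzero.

m-sum: m₁+m₂ = 3/2+(-1/2) = 1, M = -1  ✗ ⇒ coefficient is 0

m_sum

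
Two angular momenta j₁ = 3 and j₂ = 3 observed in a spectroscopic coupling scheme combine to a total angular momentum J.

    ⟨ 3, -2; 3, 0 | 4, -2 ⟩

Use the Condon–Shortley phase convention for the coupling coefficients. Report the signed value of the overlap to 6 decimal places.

+0.139573

j₁+j₂−J=2  J+j₁−j₂=4  J−j₁+j₂=4  j₁+j₂+J+1=11
(j₁±m₁, j₂±m₂, J±M) = (1,5,3,3,2,6)
P² = 124416/77
sum k=1..2:
  [1] −1/96 = -1/96
  [2] +1/72 = 1/72
S = 1/288
C² = P²·S² = 3/154 ; C = +0.139573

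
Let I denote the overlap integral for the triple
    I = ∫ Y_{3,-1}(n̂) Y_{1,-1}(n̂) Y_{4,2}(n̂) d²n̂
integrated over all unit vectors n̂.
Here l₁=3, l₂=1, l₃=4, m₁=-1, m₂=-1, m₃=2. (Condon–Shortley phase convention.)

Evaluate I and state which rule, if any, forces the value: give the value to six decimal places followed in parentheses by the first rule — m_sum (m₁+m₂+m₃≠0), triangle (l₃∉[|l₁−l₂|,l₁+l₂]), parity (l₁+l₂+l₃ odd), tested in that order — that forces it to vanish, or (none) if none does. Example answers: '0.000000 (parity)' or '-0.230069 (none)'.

0.238414 (none)

Checks pass: Σm=0; 8 even; l₃=4∈[2,4].
(2·3+1)(2·1+1)(2·4+1) = 189
Δ: 0! 6! 2! / 9! → 1/252
sum: t=0:+1/36 = 1/36
3j²(3 1 4; 0 0 0) = Δ·Π!·Σ² = 4/63  (sign +1)
sum: t=0:+1/96 = 1/96
3j²(3 1 4; -1 -1 2) = Δ·Π!·Σ² = 5/84  (sign +1)
combine: 4πI² = 189·4/63·5/84 = 5/7
take √, sign +1: I = 0.23841361
No selection rule forces the value: the integral is nonzero (none).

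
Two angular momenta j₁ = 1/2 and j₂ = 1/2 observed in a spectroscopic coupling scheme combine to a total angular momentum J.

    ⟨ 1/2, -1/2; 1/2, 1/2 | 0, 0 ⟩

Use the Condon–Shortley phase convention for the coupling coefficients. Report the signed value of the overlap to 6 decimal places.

triangle: 1!*0!*0!/2! = 1/2
(j±m)!: 0!*1!*1!*0!*0!*0! = 1
prefactor² = (2J+1)*Δ*N² = 1/2
  k=1: −1/(1!*0!*0!*0!*0!*0!) = -1
Σ = -1  ⇒  CG² = 1/2*(-1)² = 1/2
CG = −√(1/2) = -0.707107

-0.707107  (= −√(1/2))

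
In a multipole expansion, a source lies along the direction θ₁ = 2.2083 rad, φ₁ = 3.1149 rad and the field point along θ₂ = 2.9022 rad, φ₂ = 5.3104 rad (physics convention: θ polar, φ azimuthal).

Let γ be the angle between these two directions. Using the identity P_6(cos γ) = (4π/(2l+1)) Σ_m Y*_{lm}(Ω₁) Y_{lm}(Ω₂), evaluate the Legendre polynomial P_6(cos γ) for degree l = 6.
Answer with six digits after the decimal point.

Summing Y*_{l m}(θ₁,φ₁)·Y_{l m}(θ₂,φ₂) over m ∈ [−6, 6]; prefactor 4π/(2·6+1) = 0.966644:
  [-6]  conj(Y_{6,-6})(Ω₁) = (0.128415, -0.020744) ; Y_{6,-6}(Ω₂) = (0.000077, -0.000037) ; Δ = (0.000009, -0.000006)
  [-5]  conj(Y_{6,-5})(Ω₁) = (0.330786, -0.044412) ; Y_{6,-5}(Ω₂) = (-0.000184, 0.001205) ; Δ = (-0.000007, 0.000407)
  [-4]  conj(Y_{6,-4})(Ω₁) = (0.428512, -0.045927) ; Y_{6,-4}(Ω₂) = (-0.007745, -0.007208) ; Δ = (-0.003650, -0.002733)
  [-3]  conj(Y_{6,-3})(Ω₁) = (0.179839, -0.014432) ; Y_{6,-3}(Ω₂) = (0.060726, -0.013786) ; Δ = (0.010722, -0.003356)
  [-2]  conj(Y_{6,-2})(Ω₁) = (-0.259416, 0.013862) ; Y_{6,-2}(Ω₂) = (-0.089859, 0.228437) ; Δ = (0.020144, -0.060506)
  [-1]  conj(Y_{6,-1})(Ω₁) = (-0.292749, 0.007816) ; Y_{6,-1}(Ω₂) = (-0.324859, -0.476877) ; Δ = (0.098829, 0.137066)
  [+0]  conj(Y_{6,0})(Ω₁) = (0.186586, -0.000000) ; Y_{6,0}(Ω₂) = (0.490018, 0.000000) ; Δ = (0.091431, 0.000000)
  [+1]  conj(Y_{6,1})(Ω₁) = (0.292749, 0.007816) ; Y_{6,1}(Ω₂) = (0.324859, -0.476877) ; Δ = (0.098829, -0.137066)
  [+2]  conj(Y_{6,2})(Ω₁) = (-0.259416, -0.013862) ; Y_{6,2}(Ω₂) = (-0.089859, -0.228437) ; Δ = (0.020144, 0.060506)
  [+3]  conj(Y_{6,3})(Ω₁) = (-0.179839, -0.014432) ; Y_{6,3}(Ω₂) = (-0.060726, -0.013786) ; Δ = (0.010722, 0.003356)
  [+4]  conj(Y_{6,4})(Ω₁) = (0.428512, 0.045927) ; Y_{6,4}(Ω₂) = (-0.007745, 0.007208) ; Δ = (-0.003650, 0.002733)
  [+5]  conj(Y_{6,5})(Ω₁) = (-0.330786, -0.044412) ; Y_{6,5}(Ω₂) = (0.000184, 0.001205) ; Δ = (-0.000007, -0.000407)
  [+6]  conj(Y_{6,6})(Ω₁) = (0.128415, 0.020744) ; Y_{6,6}(Ω₂) = (0.000077, 0.000037) ; Δ = (0.000009, 0.000006)
Σ over m = (0.343526, 0.000000); ×(4π/13) → (0.332068, 0.000000). Real part: 0.332068

0.332068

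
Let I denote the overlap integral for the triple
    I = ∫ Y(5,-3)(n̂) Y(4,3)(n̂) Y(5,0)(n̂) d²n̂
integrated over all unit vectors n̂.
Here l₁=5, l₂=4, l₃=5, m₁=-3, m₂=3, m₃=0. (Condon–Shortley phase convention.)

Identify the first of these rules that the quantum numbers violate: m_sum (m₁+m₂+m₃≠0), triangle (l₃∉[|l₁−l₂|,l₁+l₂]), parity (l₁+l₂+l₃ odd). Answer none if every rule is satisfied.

none

m₁+m₂+m₃ = -3 + 3 + 0 = 0  ✓
triangle: |5−4|=1 ≤ l₃=5 ≤ 5+4=9  ✓
parity: l₁+l₂+l₃ = 14 is even  ✓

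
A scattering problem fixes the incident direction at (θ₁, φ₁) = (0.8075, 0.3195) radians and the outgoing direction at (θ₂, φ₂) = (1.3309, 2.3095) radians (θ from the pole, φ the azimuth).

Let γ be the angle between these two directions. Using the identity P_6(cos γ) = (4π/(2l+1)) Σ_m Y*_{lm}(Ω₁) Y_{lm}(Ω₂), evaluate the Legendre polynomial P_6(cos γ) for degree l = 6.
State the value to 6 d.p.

Addition theorem: P_6(cos γ) = (4π/13) Σ_m Y*_{lm}(Ω₁) Y_{lm}(Ω₂), m = −6…6:
  m=-6: (-0.023329+0.064671i) × (+0.112210-0.389977i) = +0.022602+0.016354i  (running Σ = +0.022602+0.016354i)
  m=-5: (-0.006084+0.227773i) × (+0.180291+0.292795i) = -0.067788+0.039284i  (running Σ = -0.045185+0.055638i)
  m=-4: (+0.119493+0.396380i) × (+0.118289+0.022354i) = +0.005274+0.049559i  (running Σ = -0.039911+0.105197i)
  m=-3: (+0.220362+0.313753i) × (-0.269605+0.202969i) = -0.123093-0.039863i  (running Σ = -0.163004+0.065334i)
  m=-2: (-0.008914-0.006623i) × (-0.002550+0.027229i) = +0.000203-0.000226i  (running Σ = -0.162801+0.065108i)
  m=-1: (-0.351704-0.116356i) × (-0.218414-0.239827i) = +0.048912+0.109762i  (running Σ = -0.113889+0.174870i)
  m=0: (-0.098541-0.000000i) × (-0.002202+0.000000i) = +0.000217+0.000000i  (running Σ = -0.113672+0.174870i)
  m=1: (+0.351704-0.116356i) × (+0.218414-0.239827i) = +0.048912-0.109762i  (running Σ = -0.064761+0.065108i)
  m=2: (-0.008914+0.006623i) × (-0.002550-0.027229i) = +0.000203+0.000226i  (running Σ = -0.064558+0.065334i)
  m=3: (-0.220362+0.313753i) × (+0.269605+0.202969i) = -0.123093+0.039863i  (running Σ = -0.187650+0.105197i)
  m=4: (+0.119493-0.396380i) × (+0.118289-0.022354i) = +0.005274-0.049559i  (running Σ = -0.182377+0.055638i)
  m=5: (+0.006084+0.227773i) × (-0.180291+0.292795i) = -0.067788-0.039284i  (running Σ = -0.250164+0.016354i)
  m=6: (-0.023329-0.064671i) × (+0.112210+0.389977i) = +0.022602-0.016354i  (running Σ = -0.227562-0.000000i)
Total Σ_m = -0.227562-0.000000i. Multiply by 0.966644: -0.219971-0.000000i. P_6(cos γ) = -0.219971

-0.219971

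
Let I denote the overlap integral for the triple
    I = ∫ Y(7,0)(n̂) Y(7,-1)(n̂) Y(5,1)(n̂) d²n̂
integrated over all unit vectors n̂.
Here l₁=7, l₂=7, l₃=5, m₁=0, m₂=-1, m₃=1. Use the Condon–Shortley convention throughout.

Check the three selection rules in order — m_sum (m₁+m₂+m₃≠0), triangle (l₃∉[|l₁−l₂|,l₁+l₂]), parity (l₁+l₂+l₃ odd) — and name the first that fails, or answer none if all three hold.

parity

m₁+m₂+m₃ = 0 − 1 + 1 = 0  ✓
triangle: |7−7|=0 ≤ l₃=5 ≤ 7+7=14  ✓
parity: l₁+l₂+l₃ = 19 is odd  ✗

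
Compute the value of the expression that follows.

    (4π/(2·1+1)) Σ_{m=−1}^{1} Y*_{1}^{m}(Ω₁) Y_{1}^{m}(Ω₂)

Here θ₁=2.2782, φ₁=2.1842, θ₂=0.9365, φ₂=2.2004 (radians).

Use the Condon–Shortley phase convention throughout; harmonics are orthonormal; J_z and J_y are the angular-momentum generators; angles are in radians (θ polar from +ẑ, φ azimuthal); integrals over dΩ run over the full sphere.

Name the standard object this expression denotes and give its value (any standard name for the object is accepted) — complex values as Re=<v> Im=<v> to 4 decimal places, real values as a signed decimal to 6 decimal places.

This sum is the spherical-harmonic addition theorem: it equals the Legendre polynomial P_l(cos γ) of the angle γ between the two directions.
Term-by-term m-sum for l=1 (normalisation 4π/3 = 4.188790):
  m=-1: Y*=-0.151163+0.214721i  Y=-0.163865-0.224932i  product +0.073068-0.001184i
  m=+0: Y*=-0.317525-0.000000i  Y=+0.289551+0.000000i  product -0.091940-0.000000i
  m=+1: Y*=+0.151163+0.214721i  Y=+0.163865-0.224932i  product +0.073068+0.001184i
Accumulated sum +0.054196+0.000000i; after 4π/(2l+1) scaling, +0.227017+0.000000i ⇒ P_1 = 0.227017

Legendre polynomial (addition theorem), +0.227017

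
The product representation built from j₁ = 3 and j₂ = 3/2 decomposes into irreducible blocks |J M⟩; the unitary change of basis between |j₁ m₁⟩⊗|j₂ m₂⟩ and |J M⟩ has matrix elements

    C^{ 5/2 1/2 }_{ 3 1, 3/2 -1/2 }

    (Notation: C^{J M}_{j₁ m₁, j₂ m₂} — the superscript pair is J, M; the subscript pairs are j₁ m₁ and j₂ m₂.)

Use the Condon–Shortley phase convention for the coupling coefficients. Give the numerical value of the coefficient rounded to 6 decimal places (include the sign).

triangle: 2!*4!*1!/8! = 48/40320
(j±m)!: 4!*2!*1!*2!*3!*2! = 1152
prefactor² = (2J+1)*Δ*N² = 288/35
  k=0: +1/(0!*2!*2!*1!*2!*0!) = 1/8
  k=1: −1/(1!*1!*1!*0!*3!*1!) = -1/6
Σ = -1/24  ⇒  CG² = 288/35*(-1/24)² = 1/70
CG = −√(1/70) = -0.119523

-0.119523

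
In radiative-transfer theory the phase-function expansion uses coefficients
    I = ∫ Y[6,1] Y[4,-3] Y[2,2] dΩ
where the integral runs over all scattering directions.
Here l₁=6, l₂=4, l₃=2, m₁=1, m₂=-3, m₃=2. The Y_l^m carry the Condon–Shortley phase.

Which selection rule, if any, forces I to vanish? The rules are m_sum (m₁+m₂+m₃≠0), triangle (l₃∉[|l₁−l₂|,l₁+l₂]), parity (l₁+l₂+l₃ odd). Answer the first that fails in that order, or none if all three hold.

Σmᵢ = 0  ✓
l₃∈[|l₁−l₂|,l₁+l₂]=[2,10], have l₃=2  ✓
Σlᵢ = 12 ⇒ even  ✓

none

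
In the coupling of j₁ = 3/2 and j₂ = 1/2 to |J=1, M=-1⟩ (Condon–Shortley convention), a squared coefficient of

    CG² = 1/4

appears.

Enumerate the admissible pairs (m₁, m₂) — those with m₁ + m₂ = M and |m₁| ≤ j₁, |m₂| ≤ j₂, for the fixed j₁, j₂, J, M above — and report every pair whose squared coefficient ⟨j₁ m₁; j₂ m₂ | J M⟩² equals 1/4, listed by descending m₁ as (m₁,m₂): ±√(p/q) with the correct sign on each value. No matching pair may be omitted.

Admissible pairs with m₁+m₂ = M = -1: (-3/2,1/2), (-1/2,-1/2)
  (m₁,m₂)=(-1/2,-1/2): CG² = 1/4, CG = +√(1/4)   ← matches the target
  (m₁,m₂)=(-3/2,1/2): CG² = 3/4, CG = −√(3/4)
Pairs with CG² = 1/4: (-1/2,-1/2): +√(1/4)

(-1/2,-1/2): +√(1/4)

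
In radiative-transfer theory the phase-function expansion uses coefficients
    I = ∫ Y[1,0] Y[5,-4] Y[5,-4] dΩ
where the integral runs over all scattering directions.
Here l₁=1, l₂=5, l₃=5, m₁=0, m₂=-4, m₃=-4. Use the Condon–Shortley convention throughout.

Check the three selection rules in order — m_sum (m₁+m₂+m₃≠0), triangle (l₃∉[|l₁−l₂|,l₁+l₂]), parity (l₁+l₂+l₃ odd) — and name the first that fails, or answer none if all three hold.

azimuthal sum: 0 − 4 − 4 = -8  ✗
4 ≤ 5 ≤ 6 (triangle on l)
L = 1 + 5 + 5 = 11 (odd)

m_sum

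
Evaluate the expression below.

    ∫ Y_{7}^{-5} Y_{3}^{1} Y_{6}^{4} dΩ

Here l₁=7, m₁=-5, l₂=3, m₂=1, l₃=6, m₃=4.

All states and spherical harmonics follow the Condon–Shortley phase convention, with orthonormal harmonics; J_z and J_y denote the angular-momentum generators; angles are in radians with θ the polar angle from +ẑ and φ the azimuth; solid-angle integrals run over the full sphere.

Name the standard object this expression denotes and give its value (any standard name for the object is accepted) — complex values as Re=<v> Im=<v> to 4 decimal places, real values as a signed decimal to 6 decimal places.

Gaunt coefficient, -0.082471

This is a Gaunt coefficient — the integral of a triple product of spherical harmonics over the sphere.
m-sum 0 ✓  L=16 even ✓  4≤6≤10 ✓
Π(2lᵢ+1) = 15×7×13 = 1365
triangle coeff Δ(7,3,6) = 1/2042040
Σ_t [1,3]: t=1:−1/207360 t=2:+1/57600 t=3:−1/207360 = 1/129600
(3j)²=168/12155 [(7 3 6; 0 0 0)], sign=+1
Σ_t [2,4]: t=2:+1/29030400 t=3:−1/2177280 t=4:+1/3870720 = -29/174182400
(3j)²=841/185640 [(7 3 6; -5 1 4)], sign=-1
⇒ 4πI² = 17661/206635
I = (-1)√(17661/206635/(4π)) = -0.08247091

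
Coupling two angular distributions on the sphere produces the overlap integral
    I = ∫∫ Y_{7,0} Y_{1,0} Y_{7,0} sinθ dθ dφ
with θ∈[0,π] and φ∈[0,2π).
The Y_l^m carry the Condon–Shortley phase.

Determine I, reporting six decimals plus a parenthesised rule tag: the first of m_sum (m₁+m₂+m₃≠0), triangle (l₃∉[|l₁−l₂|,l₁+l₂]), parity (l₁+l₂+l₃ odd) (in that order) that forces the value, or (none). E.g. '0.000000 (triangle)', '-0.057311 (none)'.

0.000000 (parity)

Σlᵢ=15 odd — θ-integrand is odd under cosθ→−cosθ; I=0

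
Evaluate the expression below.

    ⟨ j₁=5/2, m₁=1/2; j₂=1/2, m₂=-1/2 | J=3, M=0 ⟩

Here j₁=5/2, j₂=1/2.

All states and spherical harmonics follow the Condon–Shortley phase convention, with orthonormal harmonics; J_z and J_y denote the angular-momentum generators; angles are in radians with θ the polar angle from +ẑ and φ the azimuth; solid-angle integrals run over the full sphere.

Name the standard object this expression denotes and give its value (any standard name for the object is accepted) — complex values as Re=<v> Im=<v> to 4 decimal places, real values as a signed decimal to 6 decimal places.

Clebsch–Gordan coefficient, +√(1/2) ≈ +0.707107

This is a Clebsch–Gordan (vector-coupling) coefficient.
triangle: 0!·5!·1!/7! = 120/5040
(j±m)!: 3!·2!·0!·1!·3!·3! = 432
prefactor² = (2J+1)·Δ·N² = 72
  k=0: +1/(0!·0!·2!·0!·3!·1!) = 1/12
Σ = 1/12  ⇒  CG² = 72·(1/12)² = 1/2
CG = +√(1/2) = +0.707107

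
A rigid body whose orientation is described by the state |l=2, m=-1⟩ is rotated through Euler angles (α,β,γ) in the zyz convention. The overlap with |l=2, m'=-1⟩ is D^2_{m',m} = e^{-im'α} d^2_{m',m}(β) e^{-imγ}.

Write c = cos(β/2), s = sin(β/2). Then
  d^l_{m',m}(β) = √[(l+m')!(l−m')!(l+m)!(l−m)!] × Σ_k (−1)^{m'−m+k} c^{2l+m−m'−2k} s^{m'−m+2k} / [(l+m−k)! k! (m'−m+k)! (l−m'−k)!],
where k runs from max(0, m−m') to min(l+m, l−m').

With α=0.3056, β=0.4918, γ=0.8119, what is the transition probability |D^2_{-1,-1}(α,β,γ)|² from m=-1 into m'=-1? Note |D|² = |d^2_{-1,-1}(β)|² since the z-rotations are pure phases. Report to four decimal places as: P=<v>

P=0.5152

Split into d^2_{-1,-1}(β=0.4918) × two z-phases.
Half-angle: c=0.969919, s=0.243429. N=√(1·6·1·6)=6.000000
The bounds max(0,m−m')=0 and min(l+m,l−m')=1 give 2 terms
  k=0: (−1)^0·6.0000/(6)·0.9699^4·0.2434^0 = +0.884996
  k=1: (−1)^1·6.0000/(2)·0.9699^2·0.2434^2 = -0.167239
d^2_{-1,-1}(0.4918) = +0.884996 -0.167239 = +0.717757
|D^2_{-1,-1}|² = |d^2_{-1,-1}(β)|² = (+0.717757)² = 0.515175 (the z-rotation phases have unit modulus)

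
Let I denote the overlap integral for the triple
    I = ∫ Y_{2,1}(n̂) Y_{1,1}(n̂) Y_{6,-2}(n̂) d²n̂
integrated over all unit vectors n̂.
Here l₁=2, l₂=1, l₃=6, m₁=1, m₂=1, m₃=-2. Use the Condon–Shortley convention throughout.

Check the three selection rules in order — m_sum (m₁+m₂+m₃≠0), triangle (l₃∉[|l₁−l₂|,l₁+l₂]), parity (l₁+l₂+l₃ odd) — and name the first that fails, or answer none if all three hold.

triangle

azimuthal sum: 1 + 1 − 2 = 0  ✓
l₃ must lie in [1,3]; have l₃=6  ✗
L = 2 + 1 + 6 = 9 (odd)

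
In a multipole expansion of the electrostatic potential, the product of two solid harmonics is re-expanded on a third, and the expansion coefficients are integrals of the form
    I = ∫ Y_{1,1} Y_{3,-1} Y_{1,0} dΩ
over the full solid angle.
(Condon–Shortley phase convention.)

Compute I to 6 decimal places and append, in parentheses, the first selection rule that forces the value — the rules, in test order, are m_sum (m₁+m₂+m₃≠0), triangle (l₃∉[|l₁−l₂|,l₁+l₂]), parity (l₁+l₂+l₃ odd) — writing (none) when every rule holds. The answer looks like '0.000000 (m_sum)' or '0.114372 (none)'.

0.000000 (triangle)

|1−3|≤1≤1+3 violated ⇒ I = 0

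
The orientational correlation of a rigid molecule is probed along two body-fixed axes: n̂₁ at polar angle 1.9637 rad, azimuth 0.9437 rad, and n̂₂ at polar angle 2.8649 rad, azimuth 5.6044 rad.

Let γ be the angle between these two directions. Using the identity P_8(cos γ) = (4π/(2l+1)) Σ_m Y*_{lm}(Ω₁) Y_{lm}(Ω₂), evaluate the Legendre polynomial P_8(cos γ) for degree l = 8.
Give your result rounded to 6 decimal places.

-0.282447

Term-by-term m-sum for l=8 (normalisation 4π/17 = 0.739198):
  m=-8: (0.081939, 0.260832) × (0.000011, -0.000012) = (0.000004, 0.000002)  (running Σ = (0.000004, 0.000002))
  m=-7: (-0.429847, -0.143743) × (-0.000009, 0.000225) = (0.000036, -0.000095)  (running Σ = (0.000040, -0.000094))
  m=-6: (0.228121, -0.163197) × (-0.001203, -0.001617) = (-0.000538, -0.000172)  (running Σ = (-0.000498, -0.000266))
  m=-5: (0.001025, -0.167808) × (0.012538, 0.003233) = (0.000555, -0.002101)  (running Σ = (0.000057, -0.002367))
  m=-4: (0.280959, 0.206235) × (-0.055917, 0.025405) = (-0.020950, -0.004394)  (running Σ = (-0.020892, -0.006761))
  m=-3: (0.006702, -0.002151) × (0.094864, -0.188824) = (0.000230, -0.001470)  (running Σ = (-0.020663, -0.008231))
  m=-2: (-0.104131, 0.317838) × (0.103905, 0.479894) = (-0.163348, -0.016947)  (running Σ = (-0.184011, -0.025178))
  m=-1: (-0.034878, -0.048129) × (-0.483706, -0.390184) = (-0.001908, 0.036889)  (running Σ = (-0.185919, 0.011711))
  m=0: (-0.323977, -0.000000) × (0.031671, 0.000000) = (-0.010261, -0.000000)  (running Σ = (-0.196180, 0.011711))
  m=1: (0.034878, -0.048129) × (0.483706, -0.390184) = (-0.001908, -0.036889)  (running Σ = (-0.198088, -0.025178))
  m=2: (-0.104131, -0.317838) × (0.103905, -0.479894) = (-0.163348, 0.016947)  (running Σ = (-0.361437, -0.008231))
  m=3: (-0.006702, -0.002151) × (-0.094864, -0.188824) = (0.000230, 0.001470)  (running Σ = (-0.361207, -0.006761))
  m=4: (0.280959, -0.206235) × (-0.055917, -0.025405) = (-0.020950, 0.004394)  (running Σ = (-0.382156, -0.002367))
  m=5: (-0.001025, -0.167808) × (-0.012538, 0.003233) = (0.000555, 0.002101)  (running Σ = (-0.381601, -0.000266))
  m=6: (0.228121, 0.163197) × (-0.001203, 0.001617) = (-0.000538, 0.000172)  (running Σ = (-0.382139, -0.000094))
  m=7: (0.429847, -0.143743) × (0.000009, 0.000225) = (0.000036, 0.000095)  (running Σ = (-0.382103, 0.000002))
  m=8: (0.081939, -0.260832) × (0.000011, 0.000012) = (0.000004, -0.000002)  (running Σ = (-0.382099, 0.000000))
Σ over m = (-0.382099, 0.000000); ×(4π/17) → (-0.282447, 0.000000). Real part: -0.282447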